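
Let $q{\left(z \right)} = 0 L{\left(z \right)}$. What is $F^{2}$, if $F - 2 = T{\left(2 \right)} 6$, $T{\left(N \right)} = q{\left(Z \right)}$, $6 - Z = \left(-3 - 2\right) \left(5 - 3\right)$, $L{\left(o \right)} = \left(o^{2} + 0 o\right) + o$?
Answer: $4$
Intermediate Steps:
$L{\left(o \right)} = o + o^{2}$ ($L{\left(o \right)} = \left(o^{2} + 0\right) + o = o^{2} + o = o + o^{2}$)
$Z = 16$ ($Z = 6 - \left(-3 - 2\right) \left(5 - 3\right) = 6 - \left(-5\right) 2 = 6 - -10 = 6 + 10 = 16$)
$q{\left(z \right)} = 0$ ($q{\left(z \right)} = 0 z \left(1 + z\right) = 0$)
$T{\left(N \right)} = 0$
$F = 2$ ($F = 2 + 0 \cdot 6 = 2 + 0 = 2$)
$F^{2} = 2^{2} = 4$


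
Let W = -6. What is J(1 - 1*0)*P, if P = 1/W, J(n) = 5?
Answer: -⅚ ≈ -0.83333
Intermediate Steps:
P = -⅙ (P = 1/(-6) = -⅙ ≈ -0.16667)
J(1 - 1*0)*P = 5*(-⅙) = -⅚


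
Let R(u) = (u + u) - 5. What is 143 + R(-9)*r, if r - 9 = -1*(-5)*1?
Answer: -179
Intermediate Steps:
r = 14 (r = 9 - 1*(-5)*1 = 9 + 5*1 = 9 + 5 = 14)
R(u) = -5 + 2*u (R(u) = 2*u - 5 = -5 + 2*u)
143 + R(-9)*r = 143 + (-5 + 2*(-9))*14 = 143 + (-5 - 18)*14 = 143 - 23*14 = 143 - 322 = -179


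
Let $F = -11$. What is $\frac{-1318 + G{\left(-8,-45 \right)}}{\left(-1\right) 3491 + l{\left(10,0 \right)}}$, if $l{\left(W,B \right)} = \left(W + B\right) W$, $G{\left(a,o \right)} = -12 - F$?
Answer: $\frac{1319}{3391} \approx 0.38897$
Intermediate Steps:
$G{\left(a,o \right)} = -1$ ($G{\left(a,o \right)} = -12 - -11 = -12 + 11 = -1$)
$l{\left(W,B \right)} = W \left(B + W\right)$ ($l{\left(W,B \right)} = \left(B + W\right) W = W \left(B + W\right)$)
$\frac{-1318 + G{\left(-8,-45 \right)}}{\left(-1\right) 3491 + l{\left(10,0 \right)}} = \frac{-1318 - 1}{\left(-1\right) 3491 + 10 \left(0 + 10\right)} = - \frac{1319}{-3491 + 10 \cdot 10} = - \frac{1319}{-3491 + 100} = - \frac{1319}{-3391} = \left(-1319\right) \left(- \frac{1}{3391}\right) = \frac{1319}{3391}$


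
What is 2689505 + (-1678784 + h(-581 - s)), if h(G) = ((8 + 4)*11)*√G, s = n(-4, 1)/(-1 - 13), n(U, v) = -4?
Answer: 1010721 + 132*I*√28483/7 ≈ 1.0107e+6 + 3182.5*I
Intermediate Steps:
s = 2/7 (s = -4/(-1 - 13) = -4/(-14) = -4*(-1/14) = 2/7 ≈ 0.28571)
h(G) = 132*√G (h(G) = (12*11)*√G = 132*√G)
2689505 + (-1678784 + h(-581 - s)) = 2689505 + (-1678784 + 132*√(-581 - 1*2/7)) = 2689505 + (-1678784 + 132*√(-581 - 2/7)) = 2689505 + (-1678784 + 132*√(-4069/7)) = 2689505 + (-1678784 + 132*(I*√28483/7)) = 2689505 + (-1678784 + 132*I*√28483/7) = 1010721 + 132*I*√28483/7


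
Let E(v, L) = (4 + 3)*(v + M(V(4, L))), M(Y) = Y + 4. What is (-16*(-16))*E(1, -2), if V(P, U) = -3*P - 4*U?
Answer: 1792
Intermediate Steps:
V(P, U) = -4*U - 3*P
M(Y) = 4 + Y
E(v, L) = -56 - 28*L + 7*v (E(v, L) = (4 + 3)*(v + (4 + (-4*L - 3*4))) = 7*(v + (4 + (-4*L - 12))) = 7*(v + (4 + (-12 - 4*L))) = 7*(v + (-8 - 4*L)) = 7*(-8 + v - 4*L) = -56 - 28*L + 7*v)
(-16*(-16))*E(1, -2) = (-16*(-16))*(-56 - 28*(-2) + 7*1) = 256*(-56 + 56 + 7) = 256*7 = 1792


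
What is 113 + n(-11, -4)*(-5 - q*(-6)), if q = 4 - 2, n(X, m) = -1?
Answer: 106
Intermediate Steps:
q = 2
113 + n(-11, -4)*(-5 - q*(-6)) = 113 - (-5 - 2*(-6)) = 113 - (-5 - 1*(-12)) = 113 - (-5 + 12) = 113 - 1*7 = 113 - 7 = 106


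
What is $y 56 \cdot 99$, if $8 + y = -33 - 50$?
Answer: $-504504$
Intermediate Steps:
$y = -91$ ($y = -8 - 83 = -91$)
$y 56 \cdot 99 = \left(-91\right) 56 \cdot 99 = \left(-5096\right) 99 = -504504$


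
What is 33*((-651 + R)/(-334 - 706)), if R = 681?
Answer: -99/104 ≈ -0.95192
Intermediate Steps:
33*((-651 + R)/(-334 - 706)) = 33*((-651 + 681)/(-334 - 706)) = 33*(30/(-1040)) = 33*(30*(-1/1040)) = 33*(-3/104) = -99/104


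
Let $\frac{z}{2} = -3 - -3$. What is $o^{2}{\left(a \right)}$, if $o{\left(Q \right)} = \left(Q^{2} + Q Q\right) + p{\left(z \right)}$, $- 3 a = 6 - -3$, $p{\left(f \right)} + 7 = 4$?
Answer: $225$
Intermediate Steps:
$z = 0$ ($z = 2 \left(-3 - -3\right) = 2 \left(-3 + 3\right) = 2 \cdot 0 = 0$)
$p{\left(f \right)} = -3$ ($p{\left(f \right)} = -7 + 4 = -3$)
$a = -3$ ($a = - \frac{6 - -3}{3} = - \frac{6 + 3}{3} = \left(- \frac{1}{3}\right) 9 = -3$)
$o{\left(Q \right)} = -3 + 2 Q^{2}$ ($o{\left(Q \right)} = \left(Q^{2} + Q Q\right) - 3 = \left(Q^{2} + Q^{2}\right) - 3 = 2 Q^{2} - 3 = -3 + 2 Q^{2}$)
$o^{2}{\left(a \right)} = \left(-3 + 2 \left(-3\right)^{2}\right)^{2} = \left(-3 + 2 \cdot 9\right)^{2} = \left(-3 + 18\right)^{2} = 15^{2} = 225$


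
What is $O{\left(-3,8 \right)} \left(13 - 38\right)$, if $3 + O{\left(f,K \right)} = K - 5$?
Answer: $0$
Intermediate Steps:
$O{\left(f,K \right)} = -8 + K$ ($O{\left(f,K \right)} = -3 + \left(K - 5\right) = -3 + \left(-5 + K\right) = -8 + K$)
$O{\left(-3,8 \right)} \left(13 - 38\right) = \left(-8 + 8\right) \left(13 - 38\right) = 0 \left(-25\right) = 0$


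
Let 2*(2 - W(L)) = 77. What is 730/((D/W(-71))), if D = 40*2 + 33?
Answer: -26645/113 ≈ -235.80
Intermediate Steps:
D = 113 (D = 80 + 33 = 113)
W(L) = -73/2 (W(L) = 2 - ½*77 = 2 - 77/2 = -73/2)
730/((D/W(-71))) = 730/((113/(-73/2))) = 730/((113*(-2/73))) = 730/(-226/73) = 730*(-73/226) = -26645/113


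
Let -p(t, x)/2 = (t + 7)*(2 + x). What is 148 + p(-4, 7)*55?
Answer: -2822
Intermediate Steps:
p(t, x) = -2*(2 + x)*(7 + t) (p(t, x) = -2*(t + 7)*(2 + x) = -2*(7 + t)*(2 + x) = -2*(2 + x)*(7 + t))
148 + p(-4, 7)*55 = 148 + (-28 - 14*7 - 4*(-4) - 2*(-4)*7)*55 = 148 + (-28 - 98 + 16 + 56)*55 = 148 - 54*55 = 148 - 2970 = -2822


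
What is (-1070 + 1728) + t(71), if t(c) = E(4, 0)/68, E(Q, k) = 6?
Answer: 22375/34 ≈ 658.09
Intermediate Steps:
t(c) = 3/34 (t(c) = 6/68 = 6*(1/68) = 3/34)
(-1070 + 1728) + t(71) = (-1070 + 1728) + 3/34 = 658 + 3/34 = 22375/34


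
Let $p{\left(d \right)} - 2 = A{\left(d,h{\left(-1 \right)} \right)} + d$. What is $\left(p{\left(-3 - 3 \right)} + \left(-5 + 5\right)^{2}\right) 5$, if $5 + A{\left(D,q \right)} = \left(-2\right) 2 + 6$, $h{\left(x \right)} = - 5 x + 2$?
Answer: $-35$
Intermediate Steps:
$h{\left(x \right)} = 2 - 5 x$
$A{\left(D,q \right)} = -3$ ($A{\left(D,q \right)} = -5 + \left(\left(-2\right) 2 + 6\right) = -5 + \left(-4 + 6\right) = -5 + 2 = -3$)
$p{\left(d \right)} = -1 + d$ ($p{\left(d \right)} = 2 + \left(-3 + d\right) = -1 + d$)
$\left(p{\left(-3 - 3 \right)} + \left(-5 + 5\right)^{2}\right) 5 = \left(\left(-1 - 6\right) + \left(-5 + 5\right)^{2}\right) 5 = \left(\left(-1 - 6\right) + 0^{2}\right) 5 = \left(\left(-1 - 6\right) + 0\right) 5 = \left(-7 + 0\right) 5 = \left(-7\right) 5 = -35$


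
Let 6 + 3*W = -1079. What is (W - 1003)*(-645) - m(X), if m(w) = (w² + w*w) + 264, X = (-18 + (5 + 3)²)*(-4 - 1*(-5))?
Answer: 875714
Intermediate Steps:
W = -1085/3 (W = -2 + (⅓)*(-1079) = -2 - 1079/3 = -1085/3 ≈ -361.67)
X = 46 (X = (-18 + 8²)*(-4 + 5) = (-18 + 64)*1 = 46*1 = 46)
m(w) = 264 + 2*w² (m(w) = (w² + w²) + 264 = 2*w² + 264 = 264 + 2*w²)
(W - 1003)*(-645) - m(X) = (-1085/3 - 1003)*(-645) - (264 + 2*46²) = -4094/3*(-645) - (264 + 2*2116) = 880210 - (264 + 4232) = 880210 - 1*4496 = 880210 - 4496 = 875714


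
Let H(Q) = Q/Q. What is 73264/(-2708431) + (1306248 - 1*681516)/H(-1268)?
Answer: 89054918012/142549 ≈ 6.2473e+5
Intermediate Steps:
H(Q) = 1
73264/(-2708431) + (1306248 - 1*681516)/H(-1268) = 73264/(-2708431) + (1306248 - 1*681516)/1 = 73264*(-1/2708431) + (1306248 - 681516)*1 = -3856/142549 + 624732*1 = -3856/142549 + 624732 = 89054918012/142549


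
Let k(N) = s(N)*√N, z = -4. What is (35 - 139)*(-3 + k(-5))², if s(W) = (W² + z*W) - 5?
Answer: 831064 + 24960*I*√5 ≈ 8.3106e+5 + 55812.0*I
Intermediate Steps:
s(W) = -5 + W² - 4*W (s(W) = (W² - 4*W) - 5 = -5 + W² - 4*W)
k(N) = √N*(-5 + N² - 4*N) (k(N) = (-5 + N² - 4*N)*√N = √N*(-5 + N² - 4*N))
(35 - 139)*(-3 + k(-5))² = (35 - 139)*(-3 + √(-5)*(-5 + (-5)² - 4*(-5)))² = -104*(-3 + (I*√5)*(-5 + 25 + 20))² = -104*(-3 + (I*√5)*40)² = -104*(-3 + 40*I*√5)²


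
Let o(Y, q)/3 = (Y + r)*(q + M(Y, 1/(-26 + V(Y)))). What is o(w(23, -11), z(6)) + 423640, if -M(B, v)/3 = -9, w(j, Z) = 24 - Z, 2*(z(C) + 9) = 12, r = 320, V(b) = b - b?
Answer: 449200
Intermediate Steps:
V(b) = 0
z(C) = -3 (z(C) = -9 + (½)*12 = -9 + 6 = -3)
M(B, v) = 27 (M(B, v) = -3*(-9) = 27)
o(Y, q) = 3*(27 + q)*(320 + Y) (o(Y, q) = 3*((Y + 320)*(q + 27)) = 3*((320 + Y)*(27 + q)) = 3*((27 + q)*(320 + Y)) = 3*(27 + q)*(320 + Y))
o(w(23, -11), z(6)) + 423640 = (25920 + 81*(24 - 1*(-11)) + 960*(-3) + 3*(24 - 1*(-11))*(-3)) + 423640 = (25920 + 81*(24 + 11) - 2880 + 3*(24 + 11)*(-3)) + 423640 = (25920 + 81*35 - 2880 + 3*35*(-3)) + 423640 = (25920 + 2835 - 2880 - 315) + 423640 = 25560 + 423640 = 449200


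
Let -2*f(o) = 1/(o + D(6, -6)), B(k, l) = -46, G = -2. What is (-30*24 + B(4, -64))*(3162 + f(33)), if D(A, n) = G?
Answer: -75084469/31 ≈ -2.4221e+6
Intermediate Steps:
D(A, n) = -2
f(o) = -1/(2*(-2 + o)) (f(o) = -1/(2*(o - 2)) = -1/(2*(-2 + o)))
(-30*24 + B(4, -64))*(3162 + f(33)) = (-30*24 - 46)*(3162 - 1/(-4 + 2*33)) = (-720 - 46)*(3162 - 1/(-4 + 66)) = -766*(3162 - 1/62) = -766*196043/62 = -75084469/31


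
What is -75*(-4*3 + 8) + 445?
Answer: 745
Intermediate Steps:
-75*(-4*3 + 8) + 445 = -75*(-12 + 8) + 445 = -75*(-4) + 445 = 300 + 445 = 745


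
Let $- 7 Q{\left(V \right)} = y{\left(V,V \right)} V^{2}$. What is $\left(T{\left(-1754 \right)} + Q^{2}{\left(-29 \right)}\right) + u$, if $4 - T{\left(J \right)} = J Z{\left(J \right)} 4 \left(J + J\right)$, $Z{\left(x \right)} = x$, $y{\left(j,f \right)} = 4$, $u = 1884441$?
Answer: $\frac{2115417607389}{49} \approx 4.3172 \cdot 10^{10}$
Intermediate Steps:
$Q{\left(V \right)} = - \frac{4 V^{2}}{7}$
$T{\left(J \right)} = 4 - 8 J^{3}$ ($T{\left(J \right)} = 4 - J J 4 \left(J + J\right) = 4 - J^{2} \cdot 4 \cdot 2 J = 4 - J^{2} \cdot 8 J = 4 - 8 J^{3}$)
$\left(T{\left(-1754 \right)} + Q^{2}{\left(-29 \right)}\right) + u = \left(\left(4 - 8 \left(-1754\right)^{3}\right) + \left(- \frac{4 \left(-29\right)^{2}}{7}\right)^{2}\right) + 1884441 = \left(\left(4 - -43169672512\right) + \left(\left(- \frac{4}{7}\right) 841\right)^{2}\right) + 1884441 = \left(\left(4 + 43169672512\right) + \left(- \frac{3364}{7}\right)^{2}\right) + 1884441 = \left(43169672516 + \frac{11316496}{49}\right) + 1884441 = \frac{2115325269780}{49} + 1884441 = \frac{2115417607389}{49}$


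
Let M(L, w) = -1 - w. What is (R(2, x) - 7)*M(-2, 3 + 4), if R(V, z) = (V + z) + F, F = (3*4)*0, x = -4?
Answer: 72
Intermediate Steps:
F = 0 (F = 12*0 = 0)
R(V, z) = V + z (R(V, z) = (V + z) + 0 = V + z)
(R(2, x) - 7)*M(-2, 3 + 4) = ((2 - 4) - 7)*(-1 - (3 + 4)) = (-2 - 7)*(-1 - 1*7) = -9*(-1 - 7) = -9*(-8) = 72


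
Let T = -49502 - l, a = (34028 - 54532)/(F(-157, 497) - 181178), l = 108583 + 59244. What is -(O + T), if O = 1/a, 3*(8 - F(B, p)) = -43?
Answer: 13367797981/61512 ≈ 2.1732e+5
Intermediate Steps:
F(B, p) = 67/3 (F(B, p) = 8 - ⅓*(-43) = 8 + 43/3 = 67/3)
l = 167827
a = 61512/543467 (a = (34028 - 54532)/(67/3 - 181178) = -20504/(-543467/3) = -20504*(-3/543467) = 61512/543467 ≈ 0.11318)
O = 543467/61512 (O = 1/(61512/543467) = 543467/61512 ≈ 8.8351)
T = -217329 (T = -49502 - 1*167827 = -49502 - 167827 = -217329)
-(O + T) = -(543467/61512 - 217329) = -1*(-13367797981/61512) = 13367797981/61512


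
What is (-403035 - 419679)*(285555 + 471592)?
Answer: -622915436958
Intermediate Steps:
(-403035 - 419679)*(285555 + 471592) = -822714*757147 = -622915436958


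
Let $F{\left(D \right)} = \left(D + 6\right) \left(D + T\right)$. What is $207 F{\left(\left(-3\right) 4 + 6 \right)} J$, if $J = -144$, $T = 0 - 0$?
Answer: $0$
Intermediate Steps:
$T = 0$ ($T = 0 + 0 = 0$)
$F{\left(D \right)} = D \left(6 + D\right)$ ($F{\left(D \right)} = \left(D + 6\right) \left(D + 0\right) = \left(6 + D\right) D = D \left(6 + D\right)$)
$207 F{\left(\left(-3\right) 4 + 6 \right)} J = 207 \left(\left(-3\right) 4 + 6\right) \left(6 + \left(\left(-3\right) 4 + 6\right)\right) \left(-144\right) = 207 \left(-12 + 6\right) \left(6 + \left(-12 + 6\right)\right) \left(-144\right) = 207 \left(- 6 \left(6 - 6\right)\right) \left(-144\right) = 207 \left(\left(-6\right) 0\right) \left(-144\right) = 207 \cdot 0 \left(-144\right) = 0 \left(-144\right) = 0$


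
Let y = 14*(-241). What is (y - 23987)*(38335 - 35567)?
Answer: -75735248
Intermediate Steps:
y = -3374
(y - 23987)*(38335 - 35567) = (-3374 - 23987)*(38335 - 35567) = -27361*2768 = -75735248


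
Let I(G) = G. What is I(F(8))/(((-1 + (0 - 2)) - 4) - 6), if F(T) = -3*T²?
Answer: 192/13 ≈ 14.769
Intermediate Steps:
I(F(8))/(((-1 + (0 - 2)) - 4) - 6) = (-3*8²)/(((-1 + (0 - 2)) - 4) - 6) = (-3*64)/(((-1 - 2) - 4) - 6) = -192/((-3 - 4) - 6) = -192/(-7 - 6) = -192/(-13) = -192*(-1/13) = 192/13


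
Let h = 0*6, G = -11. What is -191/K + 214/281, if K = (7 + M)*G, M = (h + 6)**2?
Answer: 154893/132913 ≈ 1.1654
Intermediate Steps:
h = 0
M = 36 (M = (0 + 6)**2 = 6**2 = 36)
K = -473 (K = (7 + 36)*(-11) = 43*(-11) = -473)
-191/K + 214/281 = -191/(-473) + 214/281 = -191*(-1/473) + 214*(1/281) = 191/473 + 214/281 = 154893/132913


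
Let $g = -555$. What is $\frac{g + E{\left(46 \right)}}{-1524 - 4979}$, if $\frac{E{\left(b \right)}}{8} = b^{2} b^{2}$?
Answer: $- \frac{35819093}{6503} \approx -5508.1$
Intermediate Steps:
$E{\left(b \right)} = 8 b^{4}$ ($E{\left(b \right)} = 8 b^{2} b^{2} = 8 b^{4}$)
$\frac{g + E{\left(46 \right)}}{-1524 - 4979} = \frac{-555 + 8 \cdot 46^{4}}{-1524 - 4979} = \frac{-555 + 8 \cdot 4477456}{-6503} = \left(-555 + 35819648\right) \left(- \frac{1}{6503}\right) = 35819093 \left(- \frac{1}{6503}\right) = - \frac{35819093}{6503}$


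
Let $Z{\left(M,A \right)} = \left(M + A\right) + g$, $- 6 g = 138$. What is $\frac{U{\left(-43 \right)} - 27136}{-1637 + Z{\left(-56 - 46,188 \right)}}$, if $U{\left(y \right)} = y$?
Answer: $\frac{27179}{1574} \approx 17.267$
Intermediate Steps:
$g = -23$ ($g = \left(- \frac{1}{6}\right) 138 = -23$)
$Z{\left(M,A \right)} = -23 + A + M$ ($Z{\left(M,A \right)} = \left(M + A\right) - 23 = \left(A + M\right) - 23 = -23 + A + M$)
$\frac{U{\left(-43 \right)} - 27136}{-1637 + Z{\left(-56 - 46,188 \right)}} = \frac{-43 - 27136}{-1637 - -63} = - \frac{27179}{-1637 - -63} = - \frac{27179}{-1637 + 63} = - \frac{27179}{-1574} = \left(-27179\right) \left(- \frac{1}{1574}\right) = \frac{27179}{1574}$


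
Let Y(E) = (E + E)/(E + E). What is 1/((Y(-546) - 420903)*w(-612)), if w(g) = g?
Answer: 1/257592024 ≈ 3.8821e-9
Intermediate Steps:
Y(E) = 1 (Y(E) = (2*E)/((2*E)) = (2*E)*(1/(2*E)) = 1)
1/((Y(-546) - 420903)*w(-612)) = 1/((1 - 420903)*(-612)) = -1/612/(-420902) = -1/420902*(-1/612) = 1/257592024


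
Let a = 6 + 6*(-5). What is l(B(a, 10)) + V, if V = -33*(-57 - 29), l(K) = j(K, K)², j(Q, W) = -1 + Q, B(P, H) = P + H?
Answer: 3063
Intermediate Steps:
a = -24 (a = 6 - 30 = -24)
B(P, H) = H + P
l(K) = (-1 + K)²
V = 2838 (V = -33*(-86) = 2838)
l(B(a, 10)) + V = (-1 + (10 - 24))² + 2838 = (-1 - 14)² + 2838 = (-15)² + 2838 = 225 + 2838 = 3063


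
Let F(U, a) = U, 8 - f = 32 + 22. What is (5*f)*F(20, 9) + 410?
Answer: -4190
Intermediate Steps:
f = -46 (f = 8 - (32 + 22) = 8 - 1*54 = 8 - 54 = -46)
(5*f)*F(20, 9) + 410 = (5*(-46))*20 + 410 = -230*20 + 410 = -4600 + 410 = -4190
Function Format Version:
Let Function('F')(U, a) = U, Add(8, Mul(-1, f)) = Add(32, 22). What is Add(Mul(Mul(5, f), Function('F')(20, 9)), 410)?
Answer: -4190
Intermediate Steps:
f = -46 (f = Add(8, Mul(-1, Add(32, 22))) = Add(8, Mul(-1, 54)) = Add(8, -54) = -46)
Add(Mul(Mul(5, f), Function('F')(20, 9)), 410) = Add(Mul(Mul(5, -46), 20), 410) = Add(Mul(-230, 20), 410) = Add(-4600, 410) = -4190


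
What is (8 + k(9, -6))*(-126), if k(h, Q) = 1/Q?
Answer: -987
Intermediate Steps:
(8 + k(9, -6))*(-126) = (8 + 1/(-6))*(-126) = (8 - ⅙)*(-126) = (47/6)*(-126) = -987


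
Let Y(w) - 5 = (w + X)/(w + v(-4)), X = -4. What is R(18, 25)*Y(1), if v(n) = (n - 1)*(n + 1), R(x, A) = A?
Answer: 1925/16 ≈ 120.31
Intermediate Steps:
v(n) = (1 + n)*(-1 + n) (v(n) = (-1 + n)*(1 + n) = (1 + n)*(-1 + n))
Y(w) = 5 + (-4 + w)/(15 + w) (Y(w) = 5 + (w - 4)/(w + (-1 + (-4)**2)) = 5 + (-4 + w)/(w + (-1 + 16)) = 5 + (-4 + w)/(w + 15) = 5 + (-4 + w)/(15 + w))
R(18, 25)*Y(1) = 25*((71 + 6*1)/(15 + 1)) = 25*((71 + 6)/16) = 25*((1/16)*77) = 25*(77/16) = 1925/16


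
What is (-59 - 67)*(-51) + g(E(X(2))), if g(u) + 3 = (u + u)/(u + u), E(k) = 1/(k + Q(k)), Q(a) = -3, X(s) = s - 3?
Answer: 6424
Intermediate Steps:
X(s) = -3 + s
E(k) = 1/(-3 + k) (E(k) = 1/(k - 3) = 1/(-3 + k))
g(u) = -2 (g(u) = -3 + (u + u)/(u + u) = -3 + (2*u)/((2*u)) = -3 + (2*u)*(1/(2*u)) = -3 + 1 = -2)
(-59 - 67)*(-51) + g(E(X(2))) = (-59 - 67)*(-51) - 2 = -126*(-51) - 2 = 6426 - 2 = 6424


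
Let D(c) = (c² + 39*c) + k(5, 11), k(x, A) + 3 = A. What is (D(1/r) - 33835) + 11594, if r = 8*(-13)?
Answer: -240476183/10816 ≈ -22233.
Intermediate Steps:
r = -104
k(x, A) = -3 + A
D(c) = 8 + c² + 39*c (D(c) = (c² + 39*c) + (-3 + 11) = (c² + 39*c) + 8 = 8 + c² + 39*c)
(D(1/r) - 33835) + 11594 = ((8 + (1/(-104))² + 39/(-104)) - 33835) + 11594 = ((8 + (-1/104)² + 39*(-1/104)) - 33835) + 11594 = ((8 + 1/10816 - 3/8) - 33835) + 11594 = (82473/10816 - 33835) + 11594 = -365876887/10816 + 11594 = -240476183/10816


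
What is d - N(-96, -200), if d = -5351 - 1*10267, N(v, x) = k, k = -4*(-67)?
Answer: -15886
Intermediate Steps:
k = 268
N(v, x) = 268
d = -15618 (d = -5351 - 10267 = -15618)
d - N(-96, -200) = -15618 - 1*268 = -15618 - 268 = -15886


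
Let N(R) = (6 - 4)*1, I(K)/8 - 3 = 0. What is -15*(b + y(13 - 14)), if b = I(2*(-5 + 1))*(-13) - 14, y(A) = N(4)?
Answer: 4860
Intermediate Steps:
I(K) = 24 (I(K) = 24 + 8*0 = 24 + 0 = 24)
N(R) = 2 (N(R) = 2*1 = 2)
y(A) = 2
b = -326 (b = 24*(-13) - 14 = -312 - 14 = -326)
-15*(b + y(13 - 14)) = -15*(-326 + 2) = -15*(-324) = 4860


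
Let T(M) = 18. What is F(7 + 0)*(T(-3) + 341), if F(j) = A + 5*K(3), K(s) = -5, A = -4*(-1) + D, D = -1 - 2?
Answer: -8616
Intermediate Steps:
D = -3
A = 1 (A = -4*(-1) - 3 = 4 - 3 = 1)
F(j) = -24 (F(j) = 1 + 5*(-5) = 1 - 25 = -24)
F(7 + 0)*(T(-3) + 341) = -24*(18 + 341) = -24*359 = -8616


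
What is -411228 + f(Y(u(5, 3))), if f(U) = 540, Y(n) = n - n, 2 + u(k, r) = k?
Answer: -410688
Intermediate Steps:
u(k, r) = -2 + k
Y(n) = 0
-411228 + f(Y(u(5, 3))) = -411228 + 540 = -410688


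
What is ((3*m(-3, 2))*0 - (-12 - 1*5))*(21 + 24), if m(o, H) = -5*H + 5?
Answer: 765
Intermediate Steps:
m(o, H) = 5 - 5*H
((3*m(-3, 2))*0 - (-12 - 1*5))*(21 + 24) = ((3*(5 - 5*2))*0 - (-12 - 1*5))*(21 + 24) = ((3*(5 - 10))*0 - (-12 - 5))*45 = ((3*(-5))*0 - 1*(-17))*45 = (-15*0 + 17)*45 = (0 + 17)*45 = 17*45 = 765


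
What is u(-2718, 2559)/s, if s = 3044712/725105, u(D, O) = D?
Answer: -328472565/507452 ≈ -647.30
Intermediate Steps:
s = 3044712/725105 (s = 3044712*(1/725105) = 3044712/725105 ≈ 4.1990)
u(-2718, 2559)/s = -2718/3044712/725105 = -2718*725105/3044712 = -328472565/507452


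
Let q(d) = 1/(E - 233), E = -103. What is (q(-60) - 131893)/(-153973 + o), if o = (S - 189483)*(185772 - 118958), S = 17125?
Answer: 44316049/3869403345360 ≈ 1.1453e-5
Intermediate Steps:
o = -11515927412 (o = (17125 - 189483)*(185772 - 118958) = -172358*66814 = -11515927412)
q(d) = -1/336 (q(d) = 1/(-103 - 233) = 1/(-336) = -1/336)
(q(-60) - 131893)/(-153973 + o) = (-1/336 - 131893)/(-153973 - 11515927412) = -44316049/336/(-11516081385) = -44316049/336*(-1/11516081385) = 44316049/3869403345360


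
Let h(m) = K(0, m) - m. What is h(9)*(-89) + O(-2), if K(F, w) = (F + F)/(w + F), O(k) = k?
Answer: 799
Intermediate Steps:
K(F, w) = 2*F/(F + w) (K(F, w) = (2*F)/(F + w) = 2*F/(F + w))
h(m) = -m (h(m) = 2*0/(0 + m) - m = 2*0/m - m = 0 - m = -m)
h(9)*(-89) + O(-2) = -1*9*(-89) - 2 = -9*(-89) - 2 = 801 - 2 = 799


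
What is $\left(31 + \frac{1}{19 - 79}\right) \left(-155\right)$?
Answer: $- \frac{57629}{12} \approx -4802.4$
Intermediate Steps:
$\left(31 + \frac{1}{19 - 79}\right) \left(-155\right) = \left(31 + \frac{1}{-60}\right) \left(-155\right) = \left(31 - \frac{1}{60}\right) \left(-155\right) = \frac{1859}{60} \left(-155\right) = - \frac{57629}{12}$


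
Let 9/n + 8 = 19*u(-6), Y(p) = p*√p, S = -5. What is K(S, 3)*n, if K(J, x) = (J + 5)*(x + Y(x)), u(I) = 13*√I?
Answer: 0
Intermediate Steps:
Y(p) = p^(3/2)
n = 9/(-8 + 247*I*√6) (n = 9/(-8 + 19*(13*√(-6))) = 9/(-8 + 19*(13*(I*√6))) = 9/(-8 + 19*(13*I*√6)) = 9/(-8 + 247*I*√6) ≈ -0.00019666 - 0.014873*I)
K(J, x) = (5 + J)*(x + x^(3/2)) (K(J, x) = (J + 5)*(x + x^(3/2)) = (5 + J)*(x + x^(3/2)))
K(S, 3)*n = (5*3 + 5*3^(3/2) - 5*3 - 15*√3)*(-36/183059 - 2223*I*√6/366118) = (15 + 5*(3*√3) - 15 - 15*√3)*(-36/183059 - 2223*I*√6/366118) = (15 + 15*√3 - 15 - 15*√3)*(-36/183059 - 2223*I*√6/366118) = 0*(-36/183059 - 2223*I*√6/366118) = 0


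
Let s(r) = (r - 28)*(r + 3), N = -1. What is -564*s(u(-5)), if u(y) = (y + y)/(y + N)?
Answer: 207928/3 ≈ 69309.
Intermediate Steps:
u(y) = 2*y/(-1 + y) (u(y) = (y + y)/(y - 1) = (2*y)/(-1 + y) = 2*y/(-1 + y))
s(r) = (-28 + r)*(3 + r)
-564*s(u(-5)) = -564*(-84 + (2*(-5)/(-1 - 5))² - 50*(-5)/(-1 - 5)) = -564*(-84 + (2*(-5)/(-6))² - 50*(-5)/(-6)) = -564*(-84 + (2*(-5)*(-⅙))² - 50*(-5)*(-1)/6) = -564*(-84 + (5/3)² - 25*5/3) = -564*(-84 + 25/9 - 125/3) = -564*(-1106/9) = 207928/3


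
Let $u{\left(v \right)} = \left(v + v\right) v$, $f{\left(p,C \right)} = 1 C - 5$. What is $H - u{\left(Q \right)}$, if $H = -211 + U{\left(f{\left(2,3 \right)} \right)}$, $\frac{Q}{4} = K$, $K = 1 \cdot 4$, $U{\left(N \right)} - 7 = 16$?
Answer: $-700$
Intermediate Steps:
$f{\left(p,C \right)} = -5 + C$ ($f{\left(p,C \right)} = C - 5 = -5 + C$)
$U{\left(N \right)} = 23$ ($U{\left(N \right)} = 7 + 16 = 23$)
$K = 4$
$Q = 16$ ($Q = 4 \cdot 4 = 16$)
$u{\left(v \right)} = 2 v^{2}$ ($u{\left(v \right)} = 2 v v = 2 v^{2}$)
$H = -188$ ($H = -211 + 23 = -188$)
$H - u{\left(Q \right)} = -188 - 2 \cdot 16^{2} = -188 - 2 \cdot 256 = -188 - 512 = -700$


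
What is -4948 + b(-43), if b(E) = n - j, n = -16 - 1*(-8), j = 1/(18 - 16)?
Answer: -9913/2 ≈ -4956.5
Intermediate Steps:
j = ½ (j = 1/2 = ½ ≈ 0.50000)
n = -8 (n = -16 + 8 = -8)
b(E) = -17/2 (b(E) = -8 - 1*½ = -8 - ½ = -17/2)
-4948 + b(-43) = -4948 - 17/2 = -9913/2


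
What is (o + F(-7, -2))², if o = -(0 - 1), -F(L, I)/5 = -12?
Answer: 3721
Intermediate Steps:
F(L, I) = 60 (F(L, I) = -5*(-12) = 60)
o = 1 (o = -1*(-1) = 1)
(o + F(-7, -2))² = (1 + 60)² = 61² = 3721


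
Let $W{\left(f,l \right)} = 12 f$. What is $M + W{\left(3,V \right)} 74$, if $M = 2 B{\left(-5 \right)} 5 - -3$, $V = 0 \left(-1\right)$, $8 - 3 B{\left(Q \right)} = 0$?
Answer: $\frac{8081}{3} \approx 2693.7$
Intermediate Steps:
$B{\left(Q \right)} = \frac{8}{3}$ ($B{\left(Q \right)} = \frac{8}{3} - 0 = \frac{8}{3} + 0 = \frac{8}{3}$)
$V = 0$
$M = \frac{89}{3}$ ($M = 2 \cdot \frac{8}{3} \cdot 5 - -3 = \frac{16}{3} \cdot 5 + 3 = \frac{80}{3} + 3 = \frac{89}{3} \approx 29.667$)
$M + W{\left(3,V \right)} 74 = \frac{89}{3} + 12 \cdot 3 \cdot 74 = \frac{89}{3} + 36 \cdot 74 = \frac{89}{3} + 2664 = \frac{8081}{3}$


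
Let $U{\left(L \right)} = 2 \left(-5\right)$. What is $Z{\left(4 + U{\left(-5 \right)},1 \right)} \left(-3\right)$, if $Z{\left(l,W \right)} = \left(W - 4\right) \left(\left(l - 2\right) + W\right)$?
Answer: $-63$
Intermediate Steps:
$U{\left(L \right)} = -10$
$Z{\left(l,W \right)} = \left(-4 + W\right) \left(-2 + W + l\right)$ ($Z{\left(l,W \right)} = \left(-4 + W\right) \left(\left(-2 + l\right) + W\right) = \left(-4 + W\right) \left(-2 + W + l\right)$)
$Z{\left(4 + U{\left(-5 \right)},1 \right)} \left(-3\right) = \left(8 + 1^{2} - 6 - 4 \left(4 - 10\right) + 1 \left(4 - 10\right)\right) \left(-3\right) = \left(8 + 1 - 6 - -24 + 1 \left(-6\right)\right) \left(-3\right) = \left(8 + 1 - 6 + 24 - 6\right) \left(-3\right) = 21 \left(-3\right) = -63$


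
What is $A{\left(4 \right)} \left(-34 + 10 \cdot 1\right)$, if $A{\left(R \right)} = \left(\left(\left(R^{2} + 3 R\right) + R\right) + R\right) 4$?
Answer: $-3456$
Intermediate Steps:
$A{\left(R \right)} = 4 R^{2} + 20 R$ ($A{\left(R \right)} = \left(\left(R^{2} + 4 R\right) + R\right) 4 = \left(R^{2} + 5 R\right) 4 = 4 R^{2} + 20 R$)
$A{\left(4 \right)} \left(-34 + 10 \cdot 1\right) = 4 \cdot 4 \left(5 + 4\right) \left(-34 + 10 \cdot 1\right) = 4 \cdot 4 \cdot 9 \left(-34 + 10\right) = 144 \left(-24\right) = -3456$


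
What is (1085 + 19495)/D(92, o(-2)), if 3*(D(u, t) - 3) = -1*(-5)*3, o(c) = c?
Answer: 5145/2 ≈ 2572.5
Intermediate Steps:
D(u, t) = 8 (D(u, t) = 3 + (-1*(-5)*3)/3 = 3 + (5*3)/3 = 3 + (⅓)*15 = 3 + 5 = 8)
(1085 + 19495)/D(92, o(-2)) = (1085 + 19495)/8 = 20580*(⅛) = 5145/2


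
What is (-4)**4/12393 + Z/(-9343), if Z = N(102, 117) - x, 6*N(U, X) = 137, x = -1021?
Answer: -21088837/231575598 ≈ -0.091067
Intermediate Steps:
N(U, X) = 137/6 (N(U, X) = (1/6)*137 = 137/6)
Z = 6263/6 (Z = 137/6 - 1*(-1021) = 137/6 + 1021 = 6263/6 ≈ 1043.8)
(-4)**4/12393 + Z/(-9343) = (-4)**4/12393 + (6263/6)/(-9343) = 256*(1/12393) + (6263/6)*(-1/9343) = 256/12393 - 6263/56058 = -21088837/231575598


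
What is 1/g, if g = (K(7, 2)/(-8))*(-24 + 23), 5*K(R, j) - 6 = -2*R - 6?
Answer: -20/7 ≈ -2.8571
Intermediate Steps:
K(R, j) = -2*R/5 (K(R, j) = 6/5 + (-2*R - 6)/5 = 6/5 + (-6 - 2*R)/5 = 6/5 + (-6/5 - 2*R/5) = -2*R/5)
g = -7/20 (g = (-⅖*7/(-8))*(-24 + 23) = -14/5*(-⅛)*(-1) = (7/20)*(-1) = -7/20 ≈ -0.35000)
1/g = 1/(-7/20) = -20/7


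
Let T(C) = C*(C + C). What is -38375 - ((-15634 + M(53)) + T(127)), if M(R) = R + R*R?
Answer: -57861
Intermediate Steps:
T(C) = 2*C**2 (T(C) = C*(2*C) = 2*C**2)
M(R) = R + R**2
-38375 - ((-15634 + M(53)) + T(127)) = -38375 - ((-15634 + 53*(1 + 53)) + 2*127**2) = -38375 - ((-15634 + 53*54) + 2*16129) = -38375 - ((-15634 + 2862) + 32258) = -38375 - (-12772 + 32258) = -38375 - 1*19486 = -38375 - 19486 = -57861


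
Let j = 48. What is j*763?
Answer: 36624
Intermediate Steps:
j*763 = 48*763 = 36624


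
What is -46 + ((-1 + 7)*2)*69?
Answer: 782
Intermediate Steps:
-46 + ((-1 + 7)*2)*69 = -46 + (6*2)*69 = -46 + 12*69 = -46 + 828 = 782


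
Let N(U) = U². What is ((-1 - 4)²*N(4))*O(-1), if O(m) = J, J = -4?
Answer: -1600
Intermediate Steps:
O(m) = -4
((-1 - 4)²*N(4))*O(-1) = ((-1 - 4)²*4²)*(-4) = ((-5)²*16)*(-4) = (25*16)*(-4) = 400*(-4) = -1600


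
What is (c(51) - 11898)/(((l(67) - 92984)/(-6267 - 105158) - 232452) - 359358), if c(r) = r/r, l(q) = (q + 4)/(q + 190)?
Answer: 340685168825/16947180420433 ≈ 0.020103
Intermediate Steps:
l(q) = (4 + q)/(190 + q)
c(r) = 1
(c(51) - 11898)/(((l(67) - 92984)/(-6267 - 105158) - 232452) - 359358) = (1 - 11898)/((((4 + 67)/(190 + 67) - 92984)/(-6267 - 105158) - 232452) - 359358) = -11897/(((71/257 - 92984)/(-111425) - 232452) - 359358) = -11897/((((1/257)*71 - 92984)*(-1/111425) - 232452) - 359358) = -11897/(((71/257 - 92984)*(-1/111425) - 232452) - 359358) = -11897/((-23896817/257*(-1/111425) - 232452) - 359358) = -11897/((23896817/28636225 - 232452) - 359358) = -11897/(-6656523876883/28636225 - 359358) = -11897/(-16947180420433/28636225) = -11897*(-28636225/16947180420433) = 340685168825/16947180420433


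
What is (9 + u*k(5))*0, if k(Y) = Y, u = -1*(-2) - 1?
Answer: 0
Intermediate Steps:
u = 1 (u = 2 - 1 = 1)
(9 + u*k(5))*0 = (9 + 1*5)*0 = (9 + 5)*0 = 14*0 = 0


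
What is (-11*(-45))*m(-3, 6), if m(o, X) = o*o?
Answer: 4455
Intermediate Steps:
m(o, X) = o**2
(-11*(-45))*m(-3, 6) = -11*(-45)*(-3)**2 = 495*9 = 4455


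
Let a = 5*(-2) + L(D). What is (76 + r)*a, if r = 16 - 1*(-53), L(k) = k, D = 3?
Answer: -1015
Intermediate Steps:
r = 69 (r = 16 + 53 = 69)
a = -7 (a = 5*(-2) + 3 = -10 + 3 = -7)
(76 + r)*a = (76 + 69)*(-7) = 145*(-7) = -1015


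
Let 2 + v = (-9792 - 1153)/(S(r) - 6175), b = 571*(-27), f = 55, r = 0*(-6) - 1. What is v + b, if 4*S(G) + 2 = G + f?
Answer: -95000933/6162 ≈ -15417.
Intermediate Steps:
r = -1 (r = 0 - 1 = -1)
S(G) = 53/4 + G/4 (S(G) = -½ + (G + 55)/4 = -½ + (55 + G)/4 = -½ + (55/4 + G/4) = 53/4 + G/4)
b = -15417
v = -1379/6162 (v = -2 + (-9792 - 1153)/((53/4 + (¼)*(-1)) - 6175) = -2 - 10945/((53/4 - ¼) - 6175) = -2 - 10945/(13 - 6175) = -2 - 10945/(-6162) = -2 - 10945*(-1/6162) = -2 + 10945/6162 = -1379/6162 ≈ -0.22379)
v + b = -1379/6162 - 15417 = -95000933/6162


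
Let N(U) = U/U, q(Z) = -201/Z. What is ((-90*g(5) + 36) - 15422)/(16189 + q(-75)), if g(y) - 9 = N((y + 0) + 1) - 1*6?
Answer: -196825/202396 ≈ -0.97248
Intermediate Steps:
N(U) = 1
g(y) = 4 (g(y) = 9 + (1 - 1*6) = 9 + (1 - 6) = 9 - 5 = 4)
((-90*g(5) + 36) - 15422)/(16189 + q(-75)) = ((-90*4 + 36) - 15422)/(16189 - 201/(-75)) = ((-360 + 36) - 15422)/(16189 - 201*(-1/75)) = (-324 - 15422)/(16189 + 67/25) = -15746/404792/25 = -15746*25/404792 = -196825/202396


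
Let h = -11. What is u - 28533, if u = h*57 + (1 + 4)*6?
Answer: -29130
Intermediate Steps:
u = -597 (u = -11*57 + (1 + 4)*6 = -627 + 5*6 = -627 + 30 = -597)
u - 28533 = -597 - 28533 = -29130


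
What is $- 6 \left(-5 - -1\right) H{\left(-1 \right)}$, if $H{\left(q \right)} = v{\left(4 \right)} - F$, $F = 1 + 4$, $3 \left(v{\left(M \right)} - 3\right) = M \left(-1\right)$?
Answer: $-80$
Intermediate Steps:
$v{\left(M \right)} = 3 - \frac{M}{3}$ ($v{\left(M \right)} = 3 + \frac{M \left(-1\right)}{3} = 3 + \frac{\left(-1\right) M}{3} = 3 - \frac{M}{3}$)
$F = 5$
$H{\left(q \right)} = - \frac{10}{3}$ ($H{\left(q \right)} = \left(3 - \frac{4}{3}\right) - 5 = \frac{5}{3} - 5 = - \frac{10}{3}$)
$- 6 \left(-5 - -1\right) H{\left(-1 \right)} = - 6 \left(-5 - -1\right) \left(- \frac{10}{3}\right) = - 6 \left(-5 + 1\right) \left(- \frac{10}{3}\right) = \left(-6\right) \left(-4\right) \left(- \frac{10}{3}\right) = 24 \left(- \frac{10}{3}\right) = -80$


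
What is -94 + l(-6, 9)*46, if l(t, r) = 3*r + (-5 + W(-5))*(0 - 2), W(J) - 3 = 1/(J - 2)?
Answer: 9416/7 ≈ 1345.1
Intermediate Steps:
W(J) = 3 + 1/(-2 + J) (W(J) = 3 + 1/(J - 2) = 3 + 1/(-2 + J))
l(t, r) = 30/7 + 3*r (l(t, r) = 3*r + (-5 + (-5 + 3*(-5))/(-2 - 5))*(0 - 2) = 3*r + (-5 + (-5 - 15)/(-7))*(-2) = 3*r + (-5 - ⅐*(-20))*(-2) = 3*r + (-5 + 20/7)*(-2) = 3*r - 15/7*(-2) = 3*r + 30/7 = 30/7 + 3*r)
-94 + l(-6, 9)*46 = -94 + (30/7 + 3*9)*46 = -94 + (30/7 + 27)*46 = -94 + (219/7)*46 = -94 + 10074/7 = 9416/7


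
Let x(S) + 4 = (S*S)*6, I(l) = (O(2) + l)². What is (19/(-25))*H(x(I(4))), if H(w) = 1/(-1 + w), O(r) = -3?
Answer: -19/25 ≈ -0.76000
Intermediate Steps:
I(l) = (-3 + l)²
x(S) = -4 + 6*S² (x(S) = -4 + (S*S)*6 = -4 + S²*6 = -4 + 6*S²)
(19/(-25))*H(x(I(4))) = (19/(-25))/(-1 + (-4 + 6*((-3 + 4)²)²)) = (-1/25*19)/(-1 + (-4 + 6*(1²)²)) = -19/(25*(-1 + (-4 + 6*1²))) = -19/(25*(-1 + (-4 + 6*1))) = -19/(25*(-1 + (-4 + 6))) = -19/(25*(-1 + 2)) = -19/25/1 = -19/25*1 = -19/25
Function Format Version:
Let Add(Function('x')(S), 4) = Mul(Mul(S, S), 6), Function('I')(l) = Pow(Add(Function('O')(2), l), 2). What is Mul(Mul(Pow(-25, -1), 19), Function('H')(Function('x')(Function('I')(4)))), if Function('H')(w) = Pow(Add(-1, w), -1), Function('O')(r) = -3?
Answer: Rational(-19, 25) ≈ -0.76000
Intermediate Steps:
Function('I')(l) = Pow(Add(-3, l), 2)
Function('x')(S) = Add(-4, Mul(6, Pow(S, 2))) (Function('x')(S) = Add(-4, Mul(Mul(S, S), 6)) = Add(-4, Mul(Pow(S, 2), 6)) = Add(-4, Mul(6, Pow(S, 2))))
Mul(Mul(Pow(-25, -1), 19), Function('H')(Function('x')(Function('I')(4)))) = Mul(Mul(Pow(-25, -1), 19), Pow(Add(-1, Add(-4, Mul(6, Pow(Pow(Add(-3, 4), 2), 2)))), -1)) = Mul(Mul(Rational(-1, 25), 19), Pow(Add(-1, Add(-4, Mul(6, Pow(Pow(1, 2), 2)))), -1)) = Mul(Rational(-19, 25), Pow(Add(-1, Add(-4, Mul(6, Pow(1, 2)))), -1)) = Mul(Rational(-19, 25), Pow(Add(-1, Add(-4, Mul(6, 1))), -1)) = Mul(Rational(-19, 25), Pow(Add(-1, Add(-4, 6)), -1)) = Mul(Rational(-19, 25), Pow(Add(-1, 2), -1)) = Mul(Rational(-19, 25), Pow(1, -1)) = Mul(Rational(-19, 25), 1) = Rational(-19, 25)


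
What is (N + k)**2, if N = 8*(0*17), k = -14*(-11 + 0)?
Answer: 23716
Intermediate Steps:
k = 154 (k = -14*(-11) = 154)
N = 0 (N = 8*0 = 0)
(N + k)**2 = (0 + 154)**2 = 154**2 = 23716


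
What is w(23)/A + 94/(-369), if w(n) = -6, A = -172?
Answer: -6977/31734 ≈ -0.21986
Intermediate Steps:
w(23)/A + 94/(-369) = -6/(-172) + 94/(-369) = -6*(-1/172) + 94*(-1/369) = 3/86 - 94/369 = -6977/31734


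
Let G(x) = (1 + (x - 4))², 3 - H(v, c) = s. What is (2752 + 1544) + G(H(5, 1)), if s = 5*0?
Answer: 4296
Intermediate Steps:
s = 0
H(v, c) = 3 (H(v, c) = 3 - 1*0 = 3 + 0 = 3)
G(x) = (-3 + x)² (G(x) = (1 + (-4 + x))² = (-3 + x)²)
(2752 + 1544) + G(H(5, 1)) = (2752 + 1544) + (-3 + 3)² = 4296 + 0² = 4296 + 0 = 4296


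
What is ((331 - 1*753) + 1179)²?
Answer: 573049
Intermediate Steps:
((331 - 1*753) + 1179)² = ((331 - 753) + 1179)² = (-422 + 1179)² = 757² = 573049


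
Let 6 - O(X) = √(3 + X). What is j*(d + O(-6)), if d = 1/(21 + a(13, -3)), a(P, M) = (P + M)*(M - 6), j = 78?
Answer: 10738/23 - 78*I*√3 ≈ 466.87 - 135.1*I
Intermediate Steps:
O(X) = 6 - √(3 + X)
a(P, M) = (-6 + M)*(M + P) (a(P, M) = (M + P)*(-6 + M) = (-6 + M)*(M + P))
d = -1/69 (d = 1/(21 + ((-3)² - 6*(-3) - 6*13 - 3*13)) = 1/(21 + (9 + 18 - 78 - 39)) = 1/(21 - 90) = 1/(-69) = -1/69 ≈ -0.014493)
j*(d + O(-6)) = 78*(-1/69 + (6 - √(3 - 6))) = 78*(-1/69 + (6 - √(-3))) = 78*(-1/69 + (6 - I*√3)) = 78*(413/69 - I*√3) = 10738/23 - 78*I*√3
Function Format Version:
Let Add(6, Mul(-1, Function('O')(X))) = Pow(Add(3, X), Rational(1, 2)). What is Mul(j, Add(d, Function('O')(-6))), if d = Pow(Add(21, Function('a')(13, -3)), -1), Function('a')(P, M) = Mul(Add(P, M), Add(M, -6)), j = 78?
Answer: Add(Rational(10738, 23), Mul(-78, I, Pow(3, Rational(1, 2)))) ≈ Add(466.87, Mul(-135.10, I))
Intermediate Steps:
Function('O')(X) = Add(6, Mul(-1, Pow(Add(3, X), Rational(1, 2))))
Function('a')(P, M) = Mul(Add(-6, M), Add(M, P)) (Function('a')(P, M) = Mul(Add(M, P), Add(-6, M)) = Mul(Add(-6, M), Add(M, P)))
d = Rational(-1, 69) (d = Pow(Add(21, Add(Pow(-3, 2), Mul(-6, -3), Mul(-6, 13), Mul(-3, 13))), -1) = Pow(Add(21, Add(9, 18, -78, -39)), -1) = Pow(Add(21, -90), -1) = Pow(-69, -1) = Rational(-1, 69) ≈ -0.014493)
Mul(j, Add(d, Function('O')(-6))) = Mul(78, Add(Rational(-1, 69), Add(6, Mul(-1, Pow(Add(3, -6), Rational(1, 2)))))) = Mul(78, Add(Rational(-1, 69), Add(6, Mul(-1, Pow(-3, Rational(1, 2)))))) = Mul(78, Add(Rational(-1, 69), Add(6, Mul(-1, Mul(I, Pow(3, Rational(1, 2))))))) = Mul(78, Add(Rational(-1, 69), Add(6, Mul(-1, I, Pow(3, Rational(1, 2)))))) = Mul(78, Add(Rational(413, 69), Mul(-1, I, Pow(3, Rational(1, 2))))) = Add(Rational(10738, 23), Mul(-78, I, Pow(3, Rational(1, 2))))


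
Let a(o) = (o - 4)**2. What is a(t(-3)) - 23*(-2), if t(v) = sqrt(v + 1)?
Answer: 60 - 8*I*sqrt(2) ≈ 60.0 - 11.314*I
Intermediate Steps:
t(v) = sqrt(1 + v)
a(o) = (-4 + o)**2
a(t(-3)) - 23*(-2) = (-4 + sqrt(1 - 3))**2 - 23*(-2) = (-4 + sqrt(-2))**2 - 1*(-46) = (-4 + I*sqrt(2))**2 + 46 = 46 + (-4 + I*sqrt(2))**2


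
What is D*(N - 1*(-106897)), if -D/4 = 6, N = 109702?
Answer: -5198376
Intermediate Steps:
D = -24 (D = -4*6 = -24)
D*(N - 1*(-106897)) = -24*(109702 - 1*(-106897)) = -24*(109702 + 106897) = -24*216599 = -5198376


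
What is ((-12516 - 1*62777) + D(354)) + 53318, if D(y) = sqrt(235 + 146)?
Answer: -21975 + sqrt(381) ≈ -21955.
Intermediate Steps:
D(y) = sqrt(381)
((-12516 - 1*62777) + D(354)) + 53318 = ((-12516 - 1*62777) + sqrt(381)) + 53318 = ((-12516 - 62777) + sqrt(381)) + 53318 = (-75293 + sqrt(381)) + 53318 = -21975 + sqrt(381)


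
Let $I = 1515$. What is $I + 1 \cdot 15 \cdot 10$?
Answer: $1665$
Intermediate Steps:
$I + 1 \cdot 15 \cdot 10 = 1515 + 1 \cdot 15 \cdot 10 = 1515 + 15 \cdot 10 = 1515 + 150 = 1665$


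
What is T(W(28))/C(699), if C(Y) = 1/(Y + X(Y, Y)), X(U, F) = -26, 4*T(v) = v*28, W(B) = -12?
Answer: -56532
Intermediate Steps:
T(v) = 7*v (T(v) = (v*28)/4 = (28*v)/4 = 7*v)
C(Y) = 1/(-26 + Y) (C(Y) = 1/(Y - 26) = 1/(-26 + Y))
T(W(28))/C(699) = (7*(-12))/(1/(-26 + 699)) = -84/(1/673) = -84/1/673 = -84*673 = -56532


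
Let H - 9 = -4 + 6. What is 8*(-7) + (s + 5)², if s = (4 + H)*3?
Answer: 2444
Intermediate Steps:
H = 11 (H = 9 + (-4 + 6) = 9 + 2 = 11)
s = 45 (s = (4 + 11)*3 = 15*3 = 45)
8*(-7) + (s + 5)² = 8*(-7) + (45 + 5)² = -56 + 50² = -56 + 2500 = 2444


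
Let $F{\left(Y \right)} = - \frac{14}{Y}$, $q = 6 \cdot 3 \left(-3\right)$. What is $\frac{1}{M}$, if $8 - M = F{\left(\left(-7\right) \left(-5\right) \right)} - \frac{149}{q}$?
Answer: $\frac{270}{1523} \approx 0.17728$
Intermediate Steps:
$q = -54$ ($q = 18 \left(-3\right) = -54$)
$M = \frac{1523}{270}$ ($M = 8 - \left(- \frac{14}{\left(-7\right) \left(-5\right)} - \frac{149}{-54}\right) = 8 - \left(- \frac{14}{35} - 149 \left(- \frac{1}{54}\right)\right) = 8 - \left(\left(-14\right) \frac{1}{35} - - \frac{149}{54}\right) = 8 - \left(- \frac{2}{5} + \frac{149}{54}\right) = 8 - \frac{637}{270} = \frac{1523}{270} \approx 5.6407$)
$\frac{1}{M} = \frac{1}{\frac{1523}{270}} = \frac{270}{1523}$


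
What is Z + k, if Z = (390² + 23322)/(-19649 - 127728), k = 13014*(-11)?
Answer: -21097782480/147377 ≈ -1.4316e+5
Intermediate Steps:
k = -143154
Z = -175422/147377 (Z = (152100 + 23322)/(-147377) = 175422*(-1/147377) = -175422/147377 ≈ -1.1903)
Z + k = -175422/147377 - 143154 = -21097782480/147377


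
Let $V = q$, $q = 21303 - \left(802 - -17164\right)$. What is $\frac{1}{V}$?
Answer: $\frac{1}{3337} \approx 0.00029967$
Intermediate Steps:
$q = 3337$ ($q = 21303 - \left(802 + 17164\right) = 21303 - 17966 = 3337$)
$V = 3337$
$\frac{1}{V} = \frac{1}{3337}$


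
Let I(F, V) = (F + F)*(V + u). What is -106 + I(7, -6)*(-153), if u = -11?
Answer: 36308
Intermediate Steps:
I(F, V) = 2*F*(-11 + V) (I(F, V) = (F + F)*(V - 11) = (2*F)*(-11 + V) = 2*F*(-11 + V))
-106 + I(7, -6)*(-153) = -106 + (2*7*(-11 - 6))*(-153) = -106 + (2*7*(-17))*(-153) = -106 - 238*(-153) = -106 + 36414 = 36308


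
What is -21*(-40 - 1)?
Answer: 861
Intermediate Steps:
-21*(-40 - 1) = -21*(-41) = 861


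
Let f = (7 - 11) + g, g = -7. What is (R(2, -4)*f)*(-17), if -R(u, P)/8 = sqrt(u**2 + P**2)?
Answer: -2992*sqrt(5) ≈ -6690.3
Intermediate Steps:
f = -11 (f = (7 - 11) - 7 = -4 - 7 = -11)
R(u, P) = -8*sqrt(P**2 + u**2) (R(u, P) = -8*sqrt(u**2 + P**2) = -8*sqrt(P**2 + u**2))
(R(2, -4)*f)*(-17) = (-8*sqrt((-4)**2 + 2**2)*(-11))*(-17) = (-8*sqrt(16 + 4)*(-11))*(-17) = (-16*sqrt(5)*(-11))*(-17) = (176*sqrt(5))*(-17) = -2992*sqrt(5)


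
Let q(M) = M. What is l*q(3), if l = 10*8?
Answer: 240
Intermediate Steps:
l = 80
l*q(3) = 80*3 = 240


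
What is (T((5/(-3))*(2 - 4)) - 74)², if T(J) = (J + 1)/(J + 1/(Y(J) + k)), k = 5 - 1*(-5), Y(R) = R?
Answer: 884824516/167281 ≈ 5289.5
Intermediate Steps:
k = 10 (k = 5 + 5 = 10)
T(J) = (1 + J)/(J + 1/(10 + J)) (T(J) = (J + 1)/(J + 1/(J + 10)) = (1 + J)/(J + 1/(10 + J)))
(T((5/(-3))*(2 - 4)) - 74)² = ((10 + ((5/(-3))*(2 - 4))² + 11*((5/(-3))*(2 - 4)))/(1 + ((5/(-3))*(2 - 4))² + 10*((5/(-3))*(2 - 4))) - 74)² = ((10 + ((5*(-⅓))*(-2))² + 11*((5*(-⅓))*(-2)))/(1 + ((5*(-⅓))*(-2))² + 10*((5*(-⅓))*(-2))) - 74)² = ((10 + (-5/3*(-2))² + 11*(-5/3*(-2)))/(1 + (-5/3*(-2))² + 10*(-5/3*(-2))) - 74)² = ((10 + (10/3)² + 11*(10/3))/(1 + (10/3)² + 10*(10/3)) - 74)² = ((10 + 100/9 + 110/3)/(1 + 100/9 + 100/3) - 74)² = ((520/9)/(409/9) - 74)² = ((9/409)*(520/9) - 74)² = (520/409 - 74)² = (-29746/409)² = 884824516/167281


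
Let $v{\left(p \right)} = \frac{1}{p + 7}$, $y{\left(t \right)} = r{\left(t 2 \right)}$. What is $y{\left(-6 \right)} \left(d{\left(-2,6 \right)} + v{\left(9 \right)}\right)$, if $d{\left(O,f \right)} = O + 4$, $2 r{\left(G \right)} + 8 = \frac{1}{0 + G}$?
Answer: $- \frac{1067}{128} \approx -8.3359$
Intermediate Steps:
$r{\left(G \right)} = -4 + \frac{1}{2 G}$ ($r{\left(G \right)} = -4 + \frac{1}{2 \left(0 + G\right)} = -4 + \frac{1}{2 G}$)
$d{\left(O,f \right)} = 4 + O$
$y{\left(t \right)} = -4 + \frac{1}{4 t}$ ($y{\left(t \right)} = -4 + \frac{1}{2 t 2} = -4 + \frac{1}{2 \cdot 2 t} = -4 + \frac{\frac{1}{2} \frac{1}{t}}{2} = -4 + \frac{1}{4 t}$)
$v{\left(p \right)} = \frac{1}{7 + p}$
$y{\left(-6 \right)} \left(d{\left(-2,6 \right)} + v{\left(9 \right)}\right) = \left(-4 + \frac{1}{4 \left(-6\right)}\right) \left(\left(4 - 2\right) + \frac{1}{7 + 9}\right) = \left(-4 + \frac{1}{4} \left(- \frac{1}{6}\right)\right) \left(2 + \frac{1}{16}\right) = \left(-4 - \frac{1}{24}\right) \left(2 + \frac{1}{16}\right) = \left(- \frac{97}{24}\right) \frac{33}{16} = - \frac{1067}{128}$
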